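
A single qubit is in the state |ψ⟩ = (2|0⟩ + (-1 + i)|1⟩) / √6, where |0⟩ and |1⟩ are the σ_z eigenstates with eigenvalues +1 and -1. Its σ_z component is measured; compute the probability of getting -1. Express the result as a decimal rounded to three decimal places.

The -1 outcome corresponds to |1⟩. Its amplitude in |ψ⟩ is (-1 + i)/√6.
P = |-1 + i|² / 6 = 2/6.

0.333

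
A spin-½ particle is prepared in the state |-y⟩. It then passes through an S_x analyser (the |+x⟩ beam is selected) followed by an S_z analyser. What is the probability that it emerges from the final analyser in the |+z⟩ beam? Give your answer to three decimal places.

First analyser (S_x): from |-y⟩, P(|+x⟩) = 1/2.
After stage 1 the state is |+x⟩; P(|+z⟩) = |⟨+z|+x⟩|² = 1/2.
Joint probability = 1/2 × 1/2 = 0.250.

0.250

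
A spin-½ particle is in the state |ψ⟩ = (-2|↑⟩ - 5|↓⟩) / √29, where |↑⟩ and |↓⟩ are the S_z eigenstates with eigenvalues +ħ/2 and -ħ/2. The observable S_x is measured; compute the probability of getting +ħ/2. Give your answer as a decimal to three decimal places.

0.845

|+x⟩ = (|↑⟩ + |↓⟩)/√2, so ⟨+x|ψ⟩ = (-7) / (√2·√29).
P = |-7|² / 58 = 49/58.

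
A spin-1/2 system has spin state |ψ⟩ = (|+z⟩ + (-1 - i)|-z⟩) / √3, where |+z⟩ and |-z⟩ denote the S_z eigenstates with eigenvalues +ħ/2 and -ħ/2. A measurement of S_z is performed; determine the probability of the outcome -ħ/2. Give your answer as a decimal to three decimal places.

0.667

The -ħ/2 outcome corresponds to |-z⟩. Its amplitude in |ψ⟩ is (-1 - i)/√3.
P = |-1 - i|² / 3 = 2/3.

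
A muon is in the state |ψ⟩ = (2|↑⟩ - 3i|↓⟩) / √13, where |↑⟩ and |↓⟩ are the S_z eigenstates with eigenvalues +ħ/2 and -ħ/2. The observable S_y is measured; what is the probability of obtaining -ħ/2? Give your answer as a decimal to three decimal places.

0.962

|-y⟩ = (|↑⟩ - i|↓⟩)/√2, so ⟨-y|ψ⟩ = (5) / (√2·√13).
P = |5|² / 26 = 25/26.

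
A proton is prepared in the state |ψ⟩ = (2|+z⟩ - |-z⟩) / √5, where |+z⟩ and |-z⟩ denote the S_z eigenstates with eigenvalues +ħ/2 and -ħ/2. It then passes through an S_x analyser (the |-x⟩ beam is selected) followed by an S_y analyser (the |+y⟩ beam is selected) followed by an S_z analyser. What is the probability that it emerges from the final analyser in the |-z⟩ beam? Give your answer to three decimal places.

First analyser (S_x): P(|-x⟩) = |⟨-x|ψ⟩|² = 9/10.
After stage 1 the state is |-x⟩; P(|+y⟩) = |⟨+y|-x⟩|² = 1/2.
After stage 2 the state is |+y⟩; P(|-z⟩) = |⟨-z|+y⟩|² = 1/2.
Joint probability = 9/10 × 1/2 × 1/2 = 0.225.

0.225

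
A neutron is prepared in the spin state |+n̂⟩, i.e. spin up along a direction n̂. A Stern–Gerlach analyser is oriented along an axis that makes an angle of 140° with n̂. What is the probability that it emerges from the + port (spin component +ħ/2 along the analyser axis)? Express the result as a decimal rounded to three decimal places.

0.117

For spin-½, the probability of finding spin-up along an axis at angle θ to the initial spin direction is cos²(θ/2); spin-down is sin²(θ/2).
θ = 140°, so P = cos²(70°) ≈ 0.117.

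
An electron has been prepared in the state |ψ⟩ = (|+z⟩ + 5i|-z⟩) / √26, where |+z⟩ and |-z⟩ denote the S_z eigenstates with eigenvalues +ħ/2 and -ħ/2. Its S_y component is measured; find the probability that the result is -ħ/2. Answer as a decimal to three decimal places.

0.308

|-y⟩ = (|+z⟩ - i|-z⟩)/√2, so ⟨-y|ψ⟩ = (-4) / (√2·√26).
P = |-4|² / 52 = 16/52.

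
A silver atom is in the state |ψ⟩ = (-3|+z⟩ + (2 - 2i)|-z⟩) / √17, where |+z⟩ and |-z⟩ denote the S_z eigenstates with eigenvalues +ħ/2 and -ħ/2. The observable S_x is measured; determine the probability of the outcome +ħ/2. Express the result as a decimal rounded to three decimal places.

0.147

|+x⟩ = (|+z⟩ + |-z⟩)/√2, so ⟨+x|ψ⟩ = (-1 - 2i) / (√2·√17).
P = |-1 - 2i|² / 34 = 5/34.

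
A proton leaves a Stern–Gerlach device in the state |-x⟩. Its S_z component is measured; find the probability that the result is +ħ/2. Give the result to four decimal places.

0.5000

In the S_z basis, |-x⟩ = (|↑⟩ - |↓⟩)/√2 and |+z⟩ = |↑⟩.
|⟨+z|-x⟩|² = 1/2.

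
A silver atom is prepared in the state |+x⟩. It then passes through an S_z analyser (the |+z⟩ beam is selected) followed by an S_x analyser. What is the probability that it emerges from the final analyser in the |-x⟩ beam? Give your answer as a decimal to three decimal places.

First analyser (S_z): from |+x⟩, P(|+z⟩) = 1/2.
After stage 1 the state is |+z⟩; P(|-x⟩) = |⟨-x|+z⟩|² = 1/2.
Joint probability = 1/2 × 1/2 = 0.250.

0.250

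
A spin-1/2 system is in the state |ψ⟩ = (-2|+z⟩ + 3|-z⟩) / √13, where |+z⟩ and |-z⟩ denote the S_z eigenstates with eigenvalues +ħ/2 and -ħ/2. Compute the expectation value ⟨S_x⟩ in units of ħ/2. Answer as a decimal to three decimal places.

⟨σ_x⟩ = 2 Re(a* b)/(|a|²+|b|²) with a = -2, b = 3.
a* b = -6, so ⟨σ_x⟩ = -12/13.
⟨S_x⟩ = (ħ/2)·⟨σ_x⟩.

-0.923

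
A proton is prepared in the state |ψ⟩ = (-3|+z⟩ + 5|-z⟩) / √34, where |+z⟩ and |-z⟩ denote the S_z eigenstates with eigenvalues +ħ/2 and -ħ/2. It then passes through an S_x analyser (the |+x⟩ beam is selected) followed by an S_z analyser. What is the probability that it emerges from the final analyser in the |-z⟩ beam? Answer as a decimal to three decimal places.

0.029

First analyser (S_x): P(|+x⟩) = |⟨+x|ψ⟩|² = 4/68.
After stage 1 the state is |+x⟩; P(|-z⟩) = |⟨-z|+x⟩|² = 1/2.
Joint probability = 4/68 × 1/2 = 0.029.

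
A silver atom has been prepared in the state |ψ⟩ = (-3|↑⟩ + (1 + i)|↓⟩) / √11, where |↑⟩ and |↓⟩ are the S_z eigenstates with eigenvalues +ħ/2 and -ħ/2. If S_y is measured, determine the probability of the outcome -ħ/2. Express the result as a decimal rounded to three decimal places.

|-y⟩ = (|↑⟩ - i|↓⟩)/√2, so ⟨-y|ψ⟩ = (-4 + i) / (√2·√11).
P = |-4 + i|² / 22 = 17/22.

0.773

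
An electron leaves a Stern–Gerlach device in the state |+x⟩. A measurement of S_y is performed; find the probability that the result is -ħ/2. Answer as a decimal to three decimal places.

In the S_z basis, |+x⟩ = (|↑⟩ + |↓⟩)/√2 and |-y⟩ = (|↑⟩ - i|↓⟩)/√2.
|⟨-y|+x⟩|² = 1/2.

0.500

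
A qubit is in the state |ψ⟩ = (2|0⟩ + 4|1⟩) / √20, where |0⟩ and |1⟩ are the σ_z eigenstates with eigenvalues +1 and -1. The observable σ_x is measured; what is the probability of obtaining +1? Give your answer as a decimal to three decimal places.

0.900

|+x⟩ = (|0⟩ + |1⟩)/√2, so ⟨+x|ψ⟩ = (6) / (√2·√20).
P = |6|² / 40 = 36/40.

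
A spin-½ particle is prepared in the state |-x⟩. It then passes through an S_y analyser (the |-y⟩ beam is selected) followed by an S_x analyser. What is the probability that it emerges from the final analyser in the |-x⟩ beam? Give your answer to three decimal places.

0.250

First analyser (S_y): from |-x⟩, P(|-y⟩) = 1/2.
After stage 1 the state is |-y⟩; P(|-x⟩) = |⟨-x|-y⟩|² = 1/2.
Joint probability = 1/2 × 1/2 = 0.250.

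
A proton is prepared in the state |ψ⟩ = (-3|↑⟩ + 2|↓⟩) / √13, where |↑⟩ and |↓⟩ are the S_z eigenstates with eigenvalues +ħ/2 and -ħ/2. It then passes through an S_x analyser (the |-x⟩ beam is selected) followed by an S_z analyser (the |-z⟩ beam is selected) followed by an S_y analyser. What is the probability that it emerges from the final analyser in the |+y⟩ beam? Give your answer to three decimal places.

0.240

First analyser (S_x): P(|-x⟩) = |⟨-x|ψ⟩|² = 25/26.
After stage 1 the state is |-x⟩; P(|-z⟩) = |⟨-z|-x⟩|² = 1/2.
After stage 2 the state is |-z⟩; P(|+y⟩) = |⟨+y|-z⟩|² = 1/2.
Joint probability = 25/26 × 1/2 × 1/2 = 0.240.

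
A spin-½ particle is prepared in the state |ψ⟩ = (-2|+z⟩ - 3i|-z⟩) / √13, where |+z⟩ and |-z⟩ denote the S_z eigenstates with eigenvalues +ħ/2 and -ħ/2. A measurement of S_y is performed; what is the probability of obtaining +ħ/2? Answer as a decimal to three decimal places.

0.962

|+y⟩ = (|+z⟩ + i|-z⟩)/√2, so ⟨+y|ψ⟩ = (-5) / (√2·√13).
P = |-5|² / 26 = 25/26.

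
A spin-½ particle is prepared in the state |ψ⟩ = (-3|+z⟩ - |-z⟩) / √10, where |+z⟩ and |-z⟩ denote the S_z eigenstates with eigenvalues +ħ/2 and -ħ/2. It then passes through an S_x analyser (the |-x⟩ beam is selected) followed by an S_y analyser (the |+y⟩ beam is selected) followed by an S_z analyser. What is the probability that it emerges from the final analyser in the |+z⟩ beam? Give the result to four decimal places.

First analyser (S_x): P(|-x⟩) = |⟨-x|ψ⟩|² = 4/20.
After stage 1 the state is |-x⟩; P(|+y⟩) = |⟨+y|-x⟩|² = 1/2.
After stage 2 the state is |+y⟩; P(|+z⟩) = |⟨+z|+y⟩|² = 1/2.
Joint probability = 4/20 × 1/2 × 1/2 = 0.0500.

0.0500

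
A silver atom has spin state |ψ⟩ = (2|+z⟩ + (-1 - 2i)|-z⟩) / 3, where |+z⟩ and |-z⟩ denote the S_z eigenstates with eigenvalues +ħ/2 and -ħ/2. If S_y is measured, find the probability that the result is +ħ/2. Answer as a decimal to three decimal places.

|+y⟩ = (|+z⟩ + i|-z⟩)/√2, so ⟨+y|ψ⟩ = (i) / (√2·3).
P = |i|² / 18 = 1/18.

0.056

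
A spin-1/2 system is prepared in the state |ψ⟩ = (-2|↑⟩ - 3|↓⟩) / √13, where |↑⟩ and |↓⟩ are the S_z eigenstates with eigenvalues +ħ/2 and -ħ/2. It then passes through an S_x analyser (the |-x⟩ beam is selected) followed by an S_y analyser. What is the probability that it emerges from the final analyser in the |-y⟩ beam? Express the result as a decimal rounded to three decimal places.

First analyser (S_x): P(|-x⟩) = |⟨-x|ψ⟩|² = 1/26.
After stage 1 the state is |-x⟩; P(|-y⟩) = |⟨-y|-x⟩|² = 1/2.
Joint probability = 1/26 × 1/2 = 0.019.

0.019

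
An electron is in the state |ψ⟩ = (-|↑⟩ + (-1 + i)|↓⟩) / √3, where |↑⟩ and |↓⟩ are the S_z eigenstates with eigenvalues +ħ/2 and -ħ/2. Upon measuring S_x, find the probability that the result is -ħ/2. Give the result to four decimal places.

|-x⟩ = (|↑⟩ - |↓⟩)/√2, so ⟨-x|ψ⟩ = (-i) / (√2·√3).
P = |-i|² / 6 = 1/6.

0.1667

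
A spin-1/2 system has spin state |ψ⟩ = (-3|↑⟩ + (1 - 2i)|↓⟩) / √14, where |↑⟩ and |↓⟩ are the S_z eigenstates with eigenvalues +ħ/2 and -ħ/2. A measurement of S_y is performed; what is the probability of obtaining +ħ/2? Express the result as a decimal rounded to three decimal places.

|+y⟩ = (|↑⟩ + i|↓⟩)/√2, so ⟨+y|ψ⟩ = (-5 - i) / (√2·√14).
P = |-5 - i|² / 28 = 26/28.

0.929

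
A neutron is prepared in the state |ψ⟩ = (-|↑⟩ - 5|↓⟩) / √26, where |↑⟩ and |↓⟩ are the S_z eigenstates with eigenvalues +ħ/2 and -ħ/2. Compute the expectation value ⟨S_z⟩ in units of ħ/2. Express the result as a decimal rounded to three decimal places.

-0.923

⟨σ_z⟩ = |a|² - |b|² divided by |a|²+|b|², with a, b the |↑⟩, |↓⟩ amplitudes.
= (1 - 25)/26 = -24/26.
⟨S_z⟩ = (ħ/2)·⟨σ_z⟩.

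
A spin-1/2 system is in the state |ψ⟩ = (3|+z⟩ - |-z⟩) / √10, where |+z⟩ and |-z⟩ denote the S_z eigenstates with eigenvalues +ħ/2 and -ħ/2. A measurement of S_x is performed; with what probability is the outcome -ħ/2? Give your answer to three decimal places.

0.800

|-x⟩ = (|+z⟩ - |-z⟩)/√2, so ⟨-x|ψ⟩ = (4) / (√2·√10).
P = |4|² / 20 = 16/20.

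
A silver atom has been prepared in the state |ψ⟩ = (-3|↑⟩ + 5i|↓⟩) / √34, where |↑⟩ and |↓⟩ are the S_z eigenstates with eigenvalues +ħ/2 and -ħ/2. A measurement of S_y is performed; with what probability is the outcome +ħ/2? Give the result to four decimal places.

0.0588

|+y⟩ = (|↑⟩ + i|↓⟩)/√2, so ⟨+y|ψ⟩ = (2) / (√2·√34).
P = |2|² / 68 = 4/68.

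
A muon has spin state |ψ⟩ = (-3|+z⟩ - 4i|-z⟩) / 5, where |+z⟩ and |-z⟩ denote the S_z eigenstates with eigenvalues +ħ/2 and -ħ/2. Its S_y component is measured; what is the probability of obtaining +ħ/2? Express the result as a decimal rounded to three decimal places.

0.980

|+y⟩ = (|+z⟩ + i|-z⟩)/√2, so ⟨+y|ψ⟩ = (-7) / (√2·5).
P = |-7|² / 50 = 49/50.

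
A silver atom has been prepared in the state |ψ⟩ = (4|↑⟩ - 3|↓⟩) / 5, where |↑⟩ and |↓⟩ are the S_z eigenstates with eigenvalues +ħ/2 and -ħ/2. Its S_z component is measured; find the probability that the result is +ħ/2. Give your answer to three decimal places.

The +ħ/2 outcome corresponds to |↑⟩. Its amplitude in |ψ⟩ is 4/5.
P = |4|² / 25 = 16/25.

0.640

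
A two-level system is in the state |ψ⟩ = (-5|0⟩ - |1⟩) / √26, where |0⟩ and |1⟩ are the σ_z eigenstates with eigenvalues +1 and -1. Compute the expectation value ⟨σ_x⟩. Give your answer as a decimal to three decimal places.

0.385

⟨σ_x⟩ = 2 Re(a* b)/(|a|²+|b|²) with a = -5, b = -1.
a* b = 5, so ⟨σ_x⟩ = 10/26.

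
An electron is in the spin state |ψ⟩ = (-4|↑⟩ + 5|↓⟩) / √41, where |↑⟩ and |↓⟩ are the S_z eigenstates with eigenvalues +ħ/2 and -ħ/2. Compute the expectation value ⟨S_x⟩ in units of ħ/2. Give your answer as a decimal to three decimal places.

-0.976

⟨σ_x⟩ = 2 Re(a* b)/(|a|²+|b|²) with a = -4, b = 5.
a* b = -20, so ⟨σ_x⟩ = -40/41.
⟨S_x⟩ = (ħ/2)·⟨σ_x⟩.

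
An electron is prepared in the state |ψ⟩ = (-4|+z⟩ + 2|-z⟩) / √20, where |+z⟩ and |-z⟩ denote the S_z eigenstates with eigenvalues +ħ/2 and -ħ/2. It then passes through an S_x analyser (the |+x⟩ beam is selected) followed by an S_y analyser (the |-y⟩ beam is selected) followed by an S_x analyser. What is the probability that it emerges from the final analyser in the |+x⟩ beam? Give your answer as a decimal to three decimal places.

0.025

First analyser (S_x): P(|+x⟩) = |⟨+x|ψ⟩|² = 4/40.
After stage 1 the state is |+x⟩; P(|-y⟩) = |⟨-y|+x⟩|² = 1/2.
After stage 2 the state is |-y⟩; P(|+x⟩) = |⟨+x|-y⟩|² = 1/2.
Joint probability = 4/40 × 1/2 × 1/2 = 0.025.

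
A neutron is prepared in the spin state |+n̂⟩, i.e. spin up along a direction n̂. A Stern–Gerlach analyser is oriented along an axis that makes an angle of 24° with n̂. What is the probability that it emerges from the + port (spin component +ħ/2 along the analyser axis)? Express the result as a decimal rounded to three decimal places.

For spin-½, the probability of finding spin-up along an axis at angle θ to the initial spin direction is cos²(θ/2); spin-down is sin²(θ/2).
θ = 24°, so P = cos²(12°) ≈ 0.957.

0.957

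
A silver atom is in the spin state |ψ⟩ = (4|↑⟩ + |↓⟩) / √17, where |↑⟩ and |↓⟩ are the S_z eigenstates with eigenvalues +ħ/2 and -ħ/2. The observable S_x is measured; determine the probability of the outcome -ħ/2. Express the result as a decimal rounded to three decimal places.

0.265

|-x⟩ = (|↑⟩ - |↓⟩)/√2, so ⟨-x|ψ⟩ = (3) / (√2·√17).
P = |3|² / 34 = 9/34.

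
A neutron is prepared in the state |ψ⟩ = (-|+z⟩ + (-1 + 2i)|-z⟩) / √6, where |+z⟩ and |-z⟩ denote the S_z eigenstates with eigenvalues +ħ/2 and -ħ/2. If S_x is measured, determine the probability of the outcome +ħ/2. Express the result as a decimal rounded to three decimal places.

0.667

|+x⟩ = (|+z⟩ + |-z⟩)/√2, so ⟨+x|ψ⟩ = (-2 + 2i) / (√2·√6).
P = |-2 + 2i|² / 12 = 8/12.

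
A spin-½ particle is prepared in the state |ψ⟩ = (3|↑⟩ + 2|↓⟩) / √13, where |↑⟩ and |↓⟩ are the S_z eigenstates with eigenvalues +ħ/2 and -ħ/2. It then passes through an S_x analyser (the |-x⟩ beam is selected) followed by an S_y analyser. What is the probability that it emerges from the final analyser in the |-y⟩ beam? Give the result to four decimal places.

First analyser (S_x): P(|-x⟩) = |⟨-x|ψ⟩|² = 1/26.
After stage 1 the state is |-x⟩; P(|-y⟩) = |⟨-y|-x⟩|² = 1/2.
Joint probability = 1/26 × 1/2 = 0.0192.

0.0192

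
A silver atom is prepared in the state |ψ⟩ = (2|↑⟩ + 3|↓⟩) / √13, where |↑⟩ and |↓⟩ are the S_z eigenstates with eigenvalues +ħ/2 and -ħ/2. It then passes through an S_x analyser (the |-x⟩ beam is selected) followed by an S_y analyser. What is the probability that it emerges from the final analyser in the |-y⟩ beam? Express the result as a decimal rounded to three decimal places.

0.019

First analyser (S_x): P(|-x⟩) = |⟨-x|ψ⟩|² = 1/26.
After stage 1 the state is |-x⟩; P(|-y⟩) = |⟨-y|-x⟩|² = 1/2.
Joint probability = 1/26 × 1/2 = 0.019.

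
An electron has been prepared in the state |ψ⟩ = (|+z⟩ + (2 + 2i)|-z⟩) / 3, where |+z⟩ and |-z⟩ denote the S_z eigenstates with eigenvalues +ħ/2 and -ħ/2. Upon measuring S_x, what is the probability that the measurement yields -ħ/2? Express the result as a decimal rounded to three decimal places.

|-x⟩ = (|+z⟩ - |-z⟩)/√2, so ⟨-x|ψ⟩ = (-1 - 2i) / (√2·3).
P = |-1 - 2i|² / 18 = 5/18.

0.278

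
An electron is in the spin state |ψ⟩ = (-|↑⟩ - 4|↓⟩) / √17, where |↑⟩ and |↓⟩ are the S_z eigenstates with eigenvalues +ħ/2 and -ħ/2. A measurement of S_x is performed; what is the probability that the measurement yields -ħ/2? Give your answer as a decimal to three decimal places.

|-x⟩ = (|↑⟩ - |↓⟩)/√2, so ⟨-x|ψ⟩ = (3) / (√2·√17).
P = |3|² / 34 = 9/34.

0.265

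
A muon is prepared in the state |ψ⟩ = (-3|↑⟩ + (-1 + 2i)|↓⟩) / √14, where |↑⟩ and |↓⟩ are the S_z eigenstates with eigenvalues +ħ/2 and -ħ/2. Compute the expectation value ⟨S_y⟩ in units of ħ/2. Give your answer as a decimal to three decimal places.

-0.857

⟨σ_y⟩ = 2 Im(a* b)/(|a|²+|b|²) with a = -3, b = (-1 + 2i).
a* b = (3 - 6i), so ⟨σ_y⟩ = -12/14.
⟨S_y⟩ = (ħ/2)·⟨σ_y⟩.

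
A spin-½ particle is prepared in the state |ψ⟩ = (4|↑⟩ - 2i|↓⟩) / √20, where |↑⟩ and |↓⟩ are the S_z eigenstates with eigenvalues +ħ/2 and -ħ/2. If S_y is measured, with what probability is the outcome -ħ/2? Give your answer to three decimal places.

|-y⟩ = (|↑⟩ - i|↓⟩)/√2, so ⟨-y|ψ⟩ = (6) / (√2·√20).
P = |6|² / 40 = 36/40.

0.900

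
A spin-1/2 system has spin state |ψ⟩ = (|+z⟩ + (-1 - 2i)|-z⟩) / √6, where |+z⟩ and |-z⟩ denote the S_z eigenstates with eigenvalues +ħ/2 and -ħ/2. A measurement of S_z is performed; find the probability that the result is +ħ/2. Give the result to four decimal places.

0.1667

The +ħ/2 outcome corresponds to |+z⟩. Its amplitude in |ψ⟩ is 1/√6.
P = |1|² / 6 = 1/6.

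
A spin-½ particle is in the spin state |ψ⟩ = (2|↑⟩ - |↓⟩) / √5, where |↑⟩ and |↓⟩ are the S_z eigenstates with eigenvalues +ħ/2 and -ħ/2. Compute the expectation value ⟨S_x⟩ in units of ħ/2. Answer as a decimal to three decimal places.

-0.800

⟨σ_x⟩ = 2 Re(a* b)/(|a|²+|b|²) with a = 2, b = -1.
a* b = -2, so ⟨σ_x⟩ = -4/5.
⟨S_x⟩ = (ħ/2)·⟨σ_x⟩.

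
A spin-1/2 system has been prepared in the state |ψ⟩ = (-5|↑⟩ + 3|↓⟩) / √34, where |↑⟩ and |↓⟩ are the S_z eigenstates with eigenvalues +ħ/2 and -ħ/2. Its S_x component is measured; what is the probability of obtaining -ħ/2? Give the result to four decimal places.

|-x⟩ = (|↑⟩ - |↓⟩)/√2, so ⟨-x|ψ⟩ = (-8) / (√2·√34).
P = |-8|² / 68 = 64/68.

0.9412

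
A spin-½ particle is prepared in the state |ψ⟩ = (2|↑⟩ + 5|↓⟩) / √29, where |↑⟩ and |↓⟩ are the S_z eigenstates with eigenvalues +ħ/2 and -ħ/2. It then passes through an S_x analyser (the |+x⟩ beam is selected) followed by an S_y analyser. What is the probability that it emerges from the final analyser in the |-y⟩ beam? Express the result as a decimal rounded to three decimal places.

First analyser (S_x): P(|+x⟩) = |⟨+x|ψ⟩|² = 49/58.
After stage 1 the state is |+x⟩; P(|-y⟩) = |⟨-y|+x⟩|² = 1/2.
Joint probability = 49/58 × 1/2 = 0.422.

0.422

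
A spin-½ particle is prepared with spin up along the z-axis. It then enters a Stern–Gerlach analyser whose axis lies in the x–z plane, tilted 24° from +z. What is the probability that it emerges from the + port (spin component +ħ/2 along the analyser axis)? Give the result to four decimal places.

0.9568

For spin-½, the probability of finding spin-up along an axis at angle θ to the initial spin direction is cos²(θ/2); spin-down is sin²(θ/2).
θ = 24°, so P = cos²(12°) ≈ 0.9568.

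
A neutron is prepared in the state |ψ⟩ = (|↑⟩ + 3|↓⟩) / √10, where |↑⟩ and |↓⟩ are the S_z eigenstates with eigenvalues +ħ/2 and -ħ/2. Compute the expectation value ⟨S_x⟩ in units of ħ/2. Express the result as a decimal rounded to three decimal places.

0.600

⟨σ_x⟩ = 2 Re(a* b)/(|a|²+|b|²) with a = 1, b = 3.
a* b = 3, so ⟨σ_x⟩ = 6/10.
⟨S_x⟩ = (ħ/2)·⟨σ_x⟩.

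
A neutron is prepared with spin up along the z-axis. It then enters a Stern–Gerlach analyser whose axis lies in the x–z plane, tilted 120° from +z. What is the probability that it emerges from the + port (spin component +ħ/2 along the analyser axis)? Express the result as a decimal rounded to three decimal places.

For spin-½, the probability of finding spin-up along an axis at angle θ to the initial spin direction is cos²(θ/2); spin-down is sin²(θ/2).
θ = 120°, so P = cos²(60°) ≈ 0.250.

0.250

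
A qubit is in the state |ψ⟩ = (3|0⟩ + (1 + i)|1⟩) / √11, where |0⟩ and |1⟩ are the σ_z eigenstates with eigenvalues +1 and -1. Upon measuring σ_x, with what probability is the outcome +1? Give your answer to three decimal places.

|+x⟩ = (|0⟩ + |1⟩)/√2, so ⟨+x|ψ⟩ = (4 + i) / (√2·√11).
P = |4 + i|² / 22 = 17/22.

0.773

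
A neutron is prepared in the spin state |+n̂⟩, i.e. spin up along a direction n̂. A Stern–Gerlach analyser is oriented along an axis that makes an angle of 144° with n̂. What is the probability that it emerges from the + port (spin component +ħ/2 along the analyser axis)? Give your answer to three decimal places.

0.095

For spin-½, the probability of finding spin-up along an axis at angle θ to the initial spin direction is cos²(θ/2); spin-down is sin²(θ/2).
θ = 144°, so P = cos²(72°) ≈ 0.095.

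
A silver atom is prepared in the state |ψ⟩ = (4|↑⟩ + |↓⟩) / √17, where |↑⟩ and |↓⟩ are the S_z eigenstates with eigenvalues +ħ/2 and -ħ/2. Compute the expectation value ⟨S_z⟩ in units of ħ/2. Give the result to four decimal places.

⟨σ_z⟩ = |a|² - |b|² divided by |a|²+|b|², with a, b the |↑⟩, |↓⟩ amplitudes.
= (16 - 1)/17 = 15/17.
⟨S_z⟩ = (ħ/2)·⟨σ_z⟩.

0.8824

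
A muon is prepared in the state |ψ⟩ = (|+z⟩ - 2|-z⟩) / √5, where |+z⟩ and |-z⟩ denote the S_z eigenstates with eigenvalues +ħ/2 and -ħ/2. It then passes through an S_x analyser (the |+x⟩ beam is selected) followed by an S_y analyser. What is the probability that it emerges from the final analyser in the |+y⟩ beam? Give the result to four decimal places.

0.0500

First analyser (S_x): P(|+x⟩) = |⟨+x|ψ⟩|² = 1/10.
After stage 1 the state is |+x⟩; P(|+y⟩) = |⟨+y|+x⟩|² = 1/2.
Joint probability = 1/10 × 1/2 = 0.0500.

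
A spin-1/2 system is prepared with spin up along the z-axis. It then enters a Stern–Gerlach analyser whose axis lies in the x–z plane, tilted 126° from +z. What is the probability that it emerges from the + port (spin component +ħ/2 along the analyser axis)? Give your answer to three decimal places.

For spin-½, the probability of finding spin-up along an axis at angle θ to the initial spin direction is cos²(θ/2); spin-down is sin²(θ/2).
θ = 126°, so P = cos²(63°) ≈ 0.206.

0.206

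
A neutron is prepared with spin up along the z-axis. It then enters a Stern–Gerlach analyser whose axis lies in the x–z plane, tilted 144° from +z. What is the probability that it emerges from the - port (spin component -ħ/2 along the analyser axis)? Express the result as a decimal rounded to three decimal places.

For spin-½, the probability of finding spin-up along an axis at angle θ to the initial spin direction is cos²(θ/2); spin-down is sin²(θ/2).
θ = 144°, so P = sin²(72°) ≈ 0.905.

0.905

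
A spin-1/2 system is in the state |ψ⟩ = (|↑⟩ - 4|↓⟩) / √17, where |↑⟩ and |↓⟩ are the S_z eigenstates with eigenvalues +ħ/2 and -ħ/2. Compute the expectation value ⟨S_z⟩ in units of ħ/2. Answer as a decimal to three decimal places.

⟨σ_z⟩ = |a|² - |b|² divided by |a|²+|b|², with a, b the |↑⟩, |↓⟩ amplitudes.
= (1 - 16)/17 = -15/17.
⟨S_z⟩ = (ħ/2)·⟨σ_z⟩.

-0.882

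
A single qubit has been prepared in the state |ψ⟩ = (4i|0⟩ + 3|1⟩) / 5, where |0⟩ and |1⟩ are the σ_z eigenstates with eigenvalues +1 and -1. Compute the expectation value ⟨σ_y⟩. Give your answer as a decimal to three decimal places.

⟨σ_y⟩ = 2 Im(a* b)/(|a|²+|b|²) with a = 4i, b = 3.
a* b = -12i, so ⟨σ_y⟩ = -24/25.

-0.960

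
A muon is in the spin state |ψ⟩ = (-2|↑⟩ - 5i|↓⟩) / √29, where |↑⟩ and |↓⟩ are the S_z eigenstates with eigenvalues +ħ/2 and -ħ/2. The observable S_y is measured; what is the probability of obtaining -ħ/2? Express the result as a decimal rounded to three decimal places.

|-y⟩ = (|↑⟩ - i|↓⟩)/√2, so ⟨-y|ψ⟩ = (3) / (√2·√29).
P = |3|² / 58 = 9/58.

0.155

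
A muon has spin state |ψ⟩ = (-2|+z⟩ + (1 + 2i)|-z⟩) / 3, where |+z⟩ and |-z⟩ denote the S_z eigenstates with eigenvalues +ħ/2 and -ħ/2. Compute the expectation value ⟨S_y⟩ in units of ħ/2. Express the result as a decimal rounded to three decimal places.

⟨σ_y⟩ = 2 Im(a* b)/(|a|²+|b|²) with a = -2, b = (1 + 2i).
a* b = (-2 - 4i), so ⟨σ_y⟩ = -8/9.
⟨S_y⟩ = (ħ/2)·⟨σ_y⟩.

-0.889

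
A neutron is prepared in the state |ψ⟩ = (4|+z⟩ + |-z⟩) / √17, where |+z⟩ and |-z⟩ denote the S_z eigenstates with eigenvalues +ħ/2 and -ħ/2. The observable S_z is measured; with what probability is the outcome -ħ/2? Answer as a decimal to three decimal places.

The -ħ/2 outcome corresponds to |-z⟩. Its amplitude in |ψ⟩ is 1/√17.
P = |1|² / 17 = 1/17.

0.059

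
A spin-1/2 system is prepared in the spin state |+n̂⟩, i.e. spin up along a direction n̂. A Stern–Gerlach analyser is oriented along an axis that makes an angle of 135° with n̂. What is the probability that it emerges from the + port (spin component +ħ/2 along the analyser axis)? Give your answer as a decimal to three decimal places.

For spin-½, the probability of finding spin-up along an axis at angle θ to the initial spin direction is cos²(θ/2); spin-down is sin²(θ/2).
θ = 135°, so P = cos²(67.5°) ≈ 0.146.

0.146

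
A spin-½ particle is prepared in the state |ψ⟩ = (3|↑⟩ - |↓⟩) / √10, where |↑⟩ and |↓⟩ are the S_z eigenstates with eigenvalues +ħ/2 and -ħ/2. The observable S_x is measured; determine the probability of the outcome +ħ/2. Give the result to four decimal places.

0.2000

|+x⟩ = (|↑⟩ + |↓⟩)/√2, so ⟨+x|ψ⟩ = (2) / (√2·√10).
P = |2|² / 20 = 4/20.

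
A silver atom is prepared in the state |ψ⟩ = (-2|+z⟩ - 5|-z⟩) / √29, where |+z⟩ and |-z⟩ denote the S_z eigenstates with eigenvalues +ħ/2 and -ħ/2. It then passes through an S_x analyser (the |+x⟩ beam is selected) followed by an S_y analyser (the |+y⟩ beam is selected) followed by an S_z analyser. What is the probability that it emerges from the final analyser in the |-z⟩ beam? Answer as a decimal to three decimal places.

0.211

First analyser (S_x): P(|+x⟩) = |⟨+x|ψ⟩|² = 49/58.
After stage 1 the state is |+x⟩; P(|+y⟩) = |⟨+y|+x⟩|² = 1/2.
After stage 2 the state is |+y⟩; P(|-z⟩) = |⟨-z|+y⟩|² = 1/2.
Joint probability = 49/58 × 1/2 × 1/2 = 0.211.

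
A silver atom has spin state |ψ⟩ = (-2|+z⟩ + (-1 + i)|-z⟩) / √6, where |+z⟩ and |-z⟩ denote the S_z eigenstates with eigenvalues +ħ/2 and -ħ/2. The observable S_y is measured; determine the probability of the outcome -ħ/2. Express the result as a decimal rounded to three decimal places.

|-y⟩ = (|+z⟩ - i|-z⟩)/√2, so ⟨-y|ψ⟩ = (-3 - i) / (√2·√6).
P = |-3 - i|² / 12 = 10/12.

0.833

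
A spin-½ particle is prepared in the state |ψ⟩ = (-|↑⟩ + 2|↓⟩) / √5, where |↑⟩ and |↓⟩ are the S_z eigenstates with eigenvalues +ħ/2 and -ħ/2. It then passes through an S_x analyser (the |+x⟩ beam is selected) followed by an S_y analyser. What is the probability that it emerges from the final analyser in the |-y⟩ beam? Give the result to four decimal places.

0.0500

First analyser (S_x): P(|+x⟩) = |⟨+x|ψ⟩|² = 1/10.
After stage 1 the state is |+x⟩; P(|-y⟩) = |⟨-y|+x⟩|² = 1/2.
Joint probability = 1/10 × 1/2 = 0.0500.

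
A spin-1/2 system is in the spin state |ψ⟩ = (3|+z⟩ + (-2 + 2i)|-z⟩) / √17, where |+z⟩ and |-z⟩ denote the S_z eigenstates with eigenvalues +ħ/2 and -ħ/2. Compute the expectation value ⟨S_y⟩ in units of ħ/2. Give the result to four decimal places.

0.7059

⟨σ_y⟩ = 2 Im(a* b)/(|a|²+|b|²) with a = 3, b = (-2 + 2i).
a* b = (-6 + 6i), so ⟨σ_y⟩ = 12/17.
⟨S_y⟩ = (ħ/2)·⟨σ_y⟩.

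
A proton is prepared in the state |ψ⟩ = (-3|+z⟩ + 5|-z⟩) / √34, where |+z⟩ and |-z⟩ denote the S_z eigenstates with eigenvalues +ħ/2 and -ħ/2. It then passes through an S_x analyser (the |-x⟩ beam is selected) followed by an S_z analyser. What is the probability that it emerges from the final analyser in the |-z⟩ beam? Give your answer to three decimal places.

First analyser (S_x): P(|-x⟩) = |⟨-x|ψ⟩|² = 64/68.
After stage 1 the state is |-x⟩; P(|-z⟩) = |⟨-z|-x⟩|² = 1/2.
Joint probability = 64/68 × 1/2 = 0.471.

0.471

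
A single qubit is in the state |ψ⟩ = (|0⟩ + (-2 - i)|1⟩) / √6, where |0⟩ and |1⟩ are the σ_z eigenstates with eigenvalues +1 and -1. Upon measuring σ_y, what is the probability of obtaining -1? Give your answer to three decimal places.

0.667

|-y⟩ = (|0⟩ - i|1⟩)/√2, so ⟨-y|ψ⟩ = (2 - 2i) / (√2·√6).
P = |2 - 2i|² / 12 = 8/12.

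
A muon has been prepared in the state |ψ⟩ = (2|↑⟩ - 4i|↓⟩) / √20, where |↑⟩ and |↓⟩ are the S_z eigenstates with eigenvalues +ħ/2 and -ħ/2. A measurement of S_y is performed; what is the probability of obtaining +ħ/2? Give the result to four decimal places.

|+y⟩ = (|↑⟩ + i|↓⟩)/√2, so ⟨+y|ψ⟩ = (-2) / (√2·√20).
P = |-2|² / 40 = 4/40.

0.1000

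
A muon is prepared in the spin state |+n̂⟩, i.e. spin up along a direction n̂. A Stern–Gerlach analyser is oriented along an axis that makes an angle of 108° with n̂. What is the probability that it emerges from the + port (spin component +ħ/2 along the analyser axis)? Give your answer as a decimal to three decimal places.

For spin-½, the probability of finding spin-up along an axis at angle θ to the initial spin direction is cos²(θ/2); spin-down is sin²(θ/2).
θ = 108°, so P = cos²(54°) ≈ 0.345.

0.345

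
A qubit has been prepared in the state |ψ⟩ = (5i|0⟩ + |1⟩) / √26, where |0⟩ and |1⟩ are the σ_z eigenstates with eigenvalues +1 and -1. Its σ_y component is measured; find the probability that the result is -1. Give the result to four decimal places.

|-y⟩ = (|0⟩ - i|1⟩)/√2, so ⟨-y|ψ⟩ = (6i) / (√2·√26).
P = |6i|² / 52 = 36/52.

0.6923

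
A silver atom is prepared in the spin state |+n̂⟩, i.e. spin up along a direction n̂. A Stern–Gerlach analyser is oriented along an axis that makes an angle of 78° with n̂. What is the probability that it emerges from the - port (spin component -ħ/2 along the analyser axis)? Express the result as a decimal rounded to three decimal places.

0.396

For spin-½, the probability of finding spin-up along an axis at angle θ to the initial spin direction is cos²(θ/2); spin-down is sin²(θ/2).
θ = 78°, so P = sin²(39°) ≈ 0.396.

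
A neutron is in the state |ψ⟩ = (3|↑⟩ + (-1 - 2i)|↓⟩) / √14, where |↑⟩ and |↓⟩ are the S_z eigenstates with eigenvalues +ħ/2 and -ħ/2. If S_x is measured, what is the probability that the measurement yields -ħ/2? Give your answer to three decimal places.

|-x⟩ = (|↑⟩ - |↓⟩)/√2, so ⟨-x|ψ⟩ = (4 + 2i) / (√2·√14).
P = |4 + 2i|² / 28 = 20/28.

0.714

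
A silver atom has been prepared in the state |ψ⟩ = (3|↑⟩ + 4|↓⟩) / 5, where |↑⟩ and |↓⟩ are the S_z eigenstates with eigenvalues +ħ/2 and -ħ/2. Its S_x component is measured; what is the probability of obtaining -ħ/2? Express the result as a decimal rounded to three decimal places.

|-x⟩ = (|↑⟩ - |↓⟩)/√2, so ⟨-x|ψ⟩ = (-1) / (√2·5).
P = |-1|² / 50 = 1/50.

0.020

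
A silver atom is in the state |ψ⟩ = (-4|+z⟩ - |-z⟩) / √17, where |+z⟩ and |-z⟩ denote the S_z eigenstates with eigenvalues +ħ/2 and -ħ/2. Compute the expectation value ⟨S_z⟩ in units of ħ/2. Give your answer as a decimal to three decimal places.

⟨σ_z⟩ = |a|² - |b|² divided by |a|²+|b|², with a, b the |+z⟩, |-z⟩ amplitudes.
= (16 - 1)/17 = 15/17.
⟨S_z⟩ = (ħ/2)·⟨σ_z⟩.

0.882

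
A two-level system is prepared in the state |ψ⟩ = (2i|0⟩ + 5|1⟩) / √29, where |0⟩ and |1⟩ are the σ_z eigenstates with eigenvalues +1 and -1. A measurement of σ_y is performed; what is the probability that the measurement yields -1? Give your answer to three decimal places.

|-y⟩ = (|0⟩ - i|1⟩)/√2, so ⟨-y|ψ⟩ = (7i) / (√2·√29).
P = |7i|² / 58 = 49/58.

0.845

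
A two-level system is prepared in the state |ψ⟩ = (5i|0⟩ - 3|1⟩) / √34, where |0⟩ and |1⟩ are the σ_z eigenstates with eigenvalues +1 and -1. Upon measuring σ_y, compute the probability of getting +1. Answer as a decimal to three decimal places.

|+y⟩ = (|0⟩ + i|1⟩)/√2, so ⟨+y|ψ⟩ = (8i) / (√2·√34).
P = |8i|² / 68 = 64/68.

0.941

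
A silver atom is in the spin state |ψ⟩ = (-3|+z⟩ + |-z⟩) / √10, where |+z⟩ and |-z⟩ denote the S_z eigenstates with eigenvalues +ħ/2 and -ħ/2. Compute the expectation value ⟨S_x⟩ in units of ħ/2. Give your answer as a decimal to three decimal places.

⟨σ_x⟩ = 2 Re(a* b)/(|a|²+|b|²) with a = -3, b = 1.
a* b = -3, so ⟨σ_x⟩ = -6/10.
⟨S_x⟩ = (ħ/2)·⟨σ_x⟩.

-0.600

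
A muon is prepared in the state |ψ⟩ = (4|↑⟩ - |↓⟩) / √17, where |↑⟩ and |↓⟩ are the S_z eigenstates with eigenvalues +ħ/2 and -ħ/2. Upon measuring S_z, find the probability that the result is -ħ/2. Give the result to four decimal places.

The -ħ/2 outcome corresponds to |↓⟩. Its amplitude in |ψ⟩ is -1/√17.
P = |-1|² / 17 = 1/17.

0.0588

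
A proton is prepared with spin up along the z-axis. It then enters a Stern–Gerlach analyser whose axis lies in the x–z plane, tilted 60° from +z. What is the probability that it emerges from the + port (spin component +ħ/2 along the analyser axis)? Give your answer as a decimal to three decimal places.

For spin-½, the probability of finding spin-up along an axis at angle θ to the initial spin direction is cos²(θ/2); spin-down is sin²(θ/2).
θ = 60°, so P = cos²(30°) ≈ 0.750.

0.750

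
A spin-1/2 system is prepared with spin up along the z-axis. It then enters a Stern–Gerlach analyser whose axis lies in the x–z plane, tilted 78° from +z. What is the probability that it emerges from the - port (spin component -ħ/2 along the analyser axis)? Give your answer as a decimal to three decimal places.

0.396

For spin-½, the probability of finding spin-up along an axis at angle θ to the initial spin direction is cos²(θ/2); spin-down is sin²(θ/2).
θ = 78°, so P = sin²(39°) ≈ 0.396.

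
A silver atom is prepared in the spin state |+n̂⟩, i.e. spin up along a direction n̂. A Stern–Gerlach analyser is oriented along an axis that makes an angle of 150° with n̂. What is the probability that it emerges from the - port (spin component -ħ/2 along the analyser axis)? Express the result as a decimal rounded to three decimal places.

For spin-½, the probability of finding spin-up along an axis at angle θ to the initial spin direction is cos²(θ/2); spin-down is sin²(θ/2).
θ = 150°, so P = sin²(75°) ≈ 0.933.

0.933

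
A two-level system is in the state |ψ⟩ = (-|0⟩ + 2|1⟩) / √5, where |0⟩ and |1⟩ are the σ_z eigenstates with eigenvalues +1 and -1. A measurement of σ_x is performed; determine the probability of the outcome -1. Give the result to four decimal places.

0.9000

|-x⟩ = (|0⟩ - |1⟩)/√2, so ⟨-x|ψ⟩ = (-3) / (√2·√5).
P = |-3|² / 10 = 9/10.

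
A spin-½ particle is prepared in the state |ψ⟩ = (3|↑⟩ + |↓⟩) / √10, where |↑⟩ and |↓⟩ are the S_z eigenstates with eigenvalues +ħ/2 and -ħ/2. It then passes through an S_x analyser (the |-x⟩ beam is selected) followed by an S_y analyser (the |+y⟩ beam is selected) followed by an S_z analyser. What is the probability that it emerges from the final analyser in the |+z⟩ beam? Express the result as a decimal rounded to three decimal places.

First analyser (S_x): P(|-x⟩) = |⟨-x|ψ⟩|² = 4/20.
After stage 1 the state is |-x⟩; P(|+y⟩) = |⟨+y|-x⟩|² = 1/2.
After stage 2 the state is |+y⟩; P(|+z⟩) = |⟨+z|+y⟩|² = 1/2.
Joint probability = 4/20 × 1/2 × 1/2 = 0.050.

0.050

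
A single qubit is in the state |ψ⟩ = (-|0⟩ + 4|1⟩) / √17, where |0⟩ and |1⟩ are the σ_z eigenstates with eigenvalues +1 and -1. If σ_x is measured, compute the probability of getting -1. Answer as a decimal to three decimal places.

|-x⟩ = (|0⟩ - |1⟩)/√2, so ⟨-x|ψ⟩ = (-5) / (√2·√17).
P = |-5|² / 34 = 25/34.

0.735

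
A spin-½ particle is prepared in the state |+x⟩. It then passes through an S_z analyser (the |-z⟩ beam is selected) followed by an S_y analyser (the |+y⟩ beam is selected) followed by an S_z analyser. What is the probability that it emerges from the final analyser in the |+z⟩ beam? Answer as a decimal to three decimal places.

0.125

First analyser (S_z): from |+x⟩, P(|-z⟩) = 1/2.
After stage 1 the state is |-z⟩; P(|+y⟩) = |⟨+y|-z⟩|² = 1/2.
After stage 2 the state is |+y⟩; P(|+z⟩) = |⟨+z|+y⟩|² = 1/2.
Joint probability = 1/2 × 1/2 × 1/2 = 0.125.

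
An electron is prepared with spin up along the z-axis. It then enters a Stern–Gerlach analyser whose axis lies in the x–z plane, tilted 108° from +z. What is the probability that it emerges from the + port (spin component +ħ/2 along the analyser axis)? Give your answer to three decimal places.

For spin-½, the probability of finding spin-up along an axis at angle θ to the initial spin direction is cos²(θ/2); spin-down is sin²(θ/2).
θ = 108°, so P = cos²(54°) ≈ 0.345.

0.345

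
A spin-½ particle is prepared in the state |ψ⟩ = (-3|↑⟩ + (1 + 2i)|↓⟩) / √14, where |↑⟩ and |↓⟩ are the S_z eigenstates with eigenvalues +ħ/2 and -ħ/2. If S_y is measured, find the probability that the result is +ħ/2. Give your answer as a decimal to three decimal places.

|+y⟩ = (|↑⟩ + i|↓⟩)/√2, so ⟨+y|ψ⟩ = (-1 - i) / (√2·√14).
P = |-1 - i|² / 28 = 2/28.

0.071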